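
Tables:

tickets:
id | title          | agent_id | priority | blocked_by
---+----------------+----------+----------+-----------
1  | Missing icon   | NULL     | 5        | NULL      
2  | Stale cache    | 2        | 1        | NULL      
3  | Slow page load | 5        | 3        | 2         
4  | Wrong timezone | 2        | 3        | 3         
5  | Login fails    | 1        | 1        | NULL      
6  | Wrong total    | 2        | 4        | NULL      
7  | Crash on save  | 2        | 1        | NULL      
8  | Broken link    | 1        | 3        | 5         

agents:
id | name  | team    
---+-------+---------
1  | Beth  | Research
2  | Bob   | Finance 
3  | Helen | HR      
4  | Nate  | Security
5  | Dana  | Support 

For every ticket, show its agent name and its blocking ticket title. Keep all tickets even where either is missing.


Two LEFT JOINs from the same base table tickets: one to agents via agent_id, one to tickets itself via blocked_by. Both are LEFT so every ticket is preserved.
Match against agents:
  - ticket 1 (Missing icon): agent_id=NULL, no match -> kept with NULL
  - ticket 2 (Stale cache): agent_id=2 -> matches Bob
  - ticket 3 (Slow page load): agent_id=5 -> matches Dana
  - ticket 4 (Wrong timezone): agent_id=2 -> matches Bob
  - ticket 5 (Login fails): agent_id=1 -> matches Beth
  - ticket 6 (Wrong total): agent_id=2 -> matches Bob
  - ticket 7 (Crash on save): agent_id=2 -> matches Bob
  - ticket 8 (Broken link): agent_id=1 -> matches Beth
Match against tickets (self):
  - ticket 1 (Missing icon): blocked_by=NULL -> NULL
  - ticket 2 (Stale cache): blocked_by=NULL -> NULL
  - ticket 3 (Slow page load): blocked_by=2 -> Stale cache
  - ticket 4 (Wrong timezone): blocked_by=3 -> Slow page load
  - ticket 5 (Login fails): blocked_by=NULL -> NULL
  - ticket 6 (Wrong total): blocked_by=NULL -> NULL
  - ticket 7 (Crash on save): blocked_by=NULL -> NULL
  - ticket 8 (Broken link): blocked_by=5 -> Login fails

SQL:
SELECT a.title, b.name AS agent, c.title AS blocked_by
FROM tickets a
LEFT JOIN agents b ON a.agent_id = b.id
LEFT JOIN tickets c ON a.blocked_by = c.id

Result:
title          | agent | blocked_by    
---------------+-------+---------------
Missing icon   | NULL  | NULL          
Stale cache    | Bob   | NULL          
Slow page load | Dana  | Stale cache   
Wrong timezone | Bob   | Slow page load
Login fails    | Beth  | NULL          
Wrong total    | Bob   | NULL          
Crash on save  | Bob   | NULL          
Broken link    | Beth  | Login fails   


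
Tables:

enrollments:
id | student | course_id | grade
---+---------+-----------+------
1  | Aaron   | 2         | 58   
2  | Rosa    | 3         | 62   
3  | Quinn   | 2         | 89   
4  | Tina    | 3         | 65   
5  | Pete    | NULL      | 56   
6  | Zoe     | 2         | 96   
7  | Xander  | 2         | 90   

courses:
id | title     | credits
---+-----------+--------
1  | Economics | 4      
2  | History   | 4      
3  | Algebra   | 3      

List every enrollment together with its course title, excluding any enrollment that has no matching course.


INNER JOIN keeps only enrollments rows whose course_id matches an id in courses. Walk through each enrollment:
  - enrollment 1 (Aaron): course_id=2 -> matches History
  - enrollment 2 (Rosa): course_id=3 -> matches Algebra
  - enrollment 3 (Quinn): course_id=2 -> matches History
  - enrollment 4 (Tina): course_id=3 -> matches Algebra
  - enrollment 5 (Pete): course_id=NULL, no match -> dropped
  - enrollment 6 (Zoe): course_id=2 -> matches History
  - enrollment 7 (Xander): course_id=2 -> matches History
So 1 of 7 rows is dropped.

SQL:
SELECT a.student, b.title AS course
FROM enrollments a
INNER JOIN courses b ON a.course_id = b.id

Result:
student | course 
--------+--------
Aaron   | History
Rosa    | Algebra
Quinn   | History
Tina    | Algebra
Zoe     | History
Xander  | History


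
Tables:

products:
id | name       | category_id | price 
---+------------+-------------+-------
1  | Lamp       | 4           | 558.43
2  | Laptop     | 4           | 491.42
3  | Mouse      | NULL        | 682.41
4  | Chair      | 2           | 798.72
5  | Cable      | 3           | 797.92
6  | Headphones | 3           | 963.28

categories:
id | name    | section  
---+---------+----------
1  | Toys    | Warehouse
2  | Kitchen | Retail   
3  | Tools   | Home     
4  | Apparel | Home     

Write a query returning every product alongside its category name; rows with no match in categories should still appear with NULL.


LEFT JOIN keeps every row from products (the left table); where category_id has no match in categories, the category columns become NULL. Walk through each product:
  - product 1 (Lamp): category_id=4 -> matches Apparel
  - product 2 (Laptop): category_id=4 -> matches Apparel
  - product 3 (Mouse): category_id=NULL, no match -> kept with NULL
  - product 4 (Chair): category_id=2 -> matches Kitchen
  - product 5 (Cable): category_id=3 -> matches Tools
  - product 6 (Headphones): category_id=3 -> matches Tools
All 6 rows appear; 1 has NULL category.

SQL:
SELECT a.name, b.name AS category
FROM products a
LEFT JOIN categories b ON a.category_id = b.id

Result:
name       | category
-----------+---------
Lamp       | Apparel 
Laptop     | Apparel 
Mouse      | NULL    
Chair      | Kitchen 
Cable      | Tools   
Headphones | Tools   


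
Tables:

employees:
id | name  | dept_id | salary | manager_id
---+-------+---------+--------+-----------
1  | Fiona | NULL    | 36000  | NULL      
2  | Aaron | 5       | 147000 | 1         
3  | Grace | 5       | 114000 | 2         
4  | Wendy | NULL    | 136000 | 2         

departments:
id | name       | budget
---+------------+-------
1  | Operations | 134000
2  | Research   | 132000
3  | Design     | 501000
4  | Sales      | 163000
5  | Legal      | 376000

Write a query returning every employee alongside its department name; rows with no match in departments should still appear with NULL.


LEFT JOIN keeps every row from employees (the left table); where dept_id has no match in departments, the department columns become NULL. Walk through each employee:
  - employee 1 (Fiona): dept_id=NULL, no match -> kept with NULL
  - employee 2 (Aaron): dept_id=5 -> matches Legal
  - employee 3 (Grace): dept_id=5 -> matches Legal
  - employee 4 (Wendy): dept_id=NULL, no match -> kept with NULL
All 4 rows appear; 2 have NULL department.

SQL:
SELECT a.name, b.name AS department
FROM employees a
LEFT JOIN departments b ON a.dept_id = b.id

Result:
name  | department
------+-----------
Fiona | NULL      
Aaron | Legal     
Grace | Legal     
Wendy | NULL      


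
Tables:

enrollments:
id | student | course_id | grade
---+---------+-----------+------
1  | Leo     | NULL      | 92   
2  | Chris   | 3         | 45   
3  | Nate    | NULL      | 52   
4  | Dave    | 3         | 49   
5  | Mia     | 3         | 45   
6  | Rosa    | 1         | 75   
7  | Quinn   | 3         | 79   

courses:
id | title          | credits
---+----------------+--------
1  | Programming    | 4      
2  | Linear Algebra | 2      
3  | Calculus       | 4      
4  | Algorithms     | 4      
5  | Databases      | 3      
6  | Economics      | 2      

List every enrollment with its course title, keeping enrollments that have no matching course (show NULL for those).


LEFT JOIN keeps every row from enrollments (the left table); where course_id has no match in courses, the course columns become NULL. Walk through each enrollment:
  - enrollment 1 (Leo): course_id=NULL, no match -> kept with NULL
  - enrollment 2 (Chris): course_id=3 -> matches Calculus
  - enrollment 3 (Nate): course_id=NULL, no match -> kept with NULL
  - enrollment 4 (Dave): course_id=3 -> matches Calculus
  - enrollment 5 (Mia): course_id=3 -> matches Calculus
  - enrollment 6 (Rosa): course_id=1 -> matches Programming
  - enrollment 7 (Quinn): course_id=3 -> matches Calculus
All 7 rows appear; 2 have NULL course.

SQL:
SELECT a.student, b.title AS course
FROM enrollments a
LEFT JOIN courses b ON a.course_id = b.id

Result:
student | course     
--------+------------
Leo     | NULL       
Chris   | Calculus   
Nate    | NULL       
Dave    | Calculus   
Mia     | Calculus   
Rosa    | Programming
Quinn   | Calculus   


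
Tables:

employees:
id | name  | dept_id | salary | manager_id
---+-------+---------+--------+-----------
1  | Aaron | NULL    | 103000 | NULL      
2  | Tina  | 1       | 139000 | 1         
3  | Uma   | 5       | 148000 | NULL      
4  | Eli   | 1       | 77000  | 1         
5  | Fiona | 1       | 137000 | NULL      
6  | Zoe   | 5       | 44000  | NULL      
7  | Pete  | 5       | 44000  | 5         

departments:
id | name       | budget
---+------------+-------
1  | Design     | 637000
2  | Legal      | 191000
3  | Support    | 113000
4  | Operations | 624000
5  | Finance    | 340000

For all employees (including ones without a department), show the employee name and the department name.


LEFT JOIN keeps every row from employees (the left table); where dept_id has no match in departments, the department columns become NULL. Walk through each employee:
  - employee 1 (Aaron): dept_id=NULL, no match -> kept with NULL
  - employee 2 (Tina): dept_id=1 -> matches Design
  - employee 3 (Uma): dept_id=5 -> matches Finance
  - employee 4 (Eli): dept_id=1 -> matches Design
  - employee 5 (Fiona): dept_id=1 -> matches Design
  - employee 6 (Zoe): dept_id=5 -> matches Finance
  - employee 7 (Pete): dept_id=5 -> matches Finance
All 7 rows appear; 1 has NULL department.

SQL:
SELECT a.name, b.name AS department
FROM employees a
LEFT JOIN departments b ON a.dept_id = b.id

Result:
name  | department
------+-----------
Aaron | NULL      
Tina  | Design    
Uma   | Finance   
Eli   | Design    
Fiona | Design    
Zoe   | Finance   
Pete  | Finance   


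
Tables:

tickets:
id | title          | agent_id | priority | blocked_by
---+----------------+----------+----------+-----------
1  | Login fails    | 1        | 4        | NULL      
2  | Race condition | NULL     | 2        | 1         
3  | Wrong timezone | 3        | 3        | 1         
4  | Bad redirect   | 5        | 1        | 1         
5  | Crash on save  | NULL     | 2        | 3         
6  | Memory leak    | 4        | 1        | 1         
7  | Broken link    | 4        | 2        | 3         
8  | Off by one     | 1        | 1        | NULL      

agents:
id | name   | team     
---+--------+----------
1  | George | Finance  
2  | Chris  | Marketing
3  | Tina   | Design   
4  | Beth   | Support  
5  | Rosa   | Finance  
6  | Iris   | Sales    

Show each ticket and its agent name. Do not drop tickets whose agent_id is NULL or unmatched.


LEFT JOIN keeps every row from tickets (the left table); where agent_id has no match in agents, the agent columns become NULL. Walk through each ticket:
  - ticket 1 (Login fails): agent_id=1 -> matches George
  - ticket 2 (Race condition): agent_id=NULL, no match -> kept with NULL
  - ticket 3 (Wrong timezone): agent_id=3 -> matches Tina
  - ticket 4 (Bad redirect): agent_id=5 -> matches Rosa
  - ticket 5 (Crash on save): agent_id=NULL, no match -> kept with NULL
  - ticket 6 (Memory leak): agent_id=4 -> matches Beth
  - ticket 7 (Broken link): agent_id=4 -> matches Beth
  - ticket 8 (Off by one): agent_id=1 -> matches George
All 8 rows appear; 2 have NULL agent.

SQL:
SELECT a.title, b.name AS agent
FROM tickets a
LEFT JOIN agents b ON a.agent_id = b.id

Result:
title          | agent 
---------------+-------
Login fails    | George
Race condition | NULL  
Wrong timezone | Tina  
Bad redirect   | Rosa  
Crash on save  | NULL  
Memory leak    | Beth  
Broken link    | Beth  
Off by one     | George


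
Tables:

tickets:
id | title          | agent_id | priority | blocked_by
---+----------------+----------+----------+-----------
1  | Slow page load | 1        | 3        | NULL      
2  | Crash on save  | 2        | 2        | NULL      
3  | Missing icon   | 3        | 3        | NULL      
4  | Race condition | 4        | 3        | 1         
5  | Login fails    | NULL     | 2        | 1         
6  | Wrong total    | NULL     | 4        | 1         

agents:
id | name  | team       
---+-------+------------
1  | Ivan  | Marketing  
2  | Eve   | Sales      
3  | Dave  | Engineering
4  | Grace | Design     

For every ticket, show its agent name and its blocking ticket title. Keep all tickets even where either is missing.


Two LEFT JOINs from the same base table tickets: one to agents via agent_id, one to tickets itself via blocked_by. Both are LEFT so every ticket is preserved.
Match against agents:
  - ticket 1 (Slow page load): agent_id=1 -> matches Ivan
  - ticket 2 (Crash on save): agent_id=2 -> matches Eve
  - ticket 3 (Missing icon): agent_id=3 -> matches Dave
  - ticket 4 (Race condition): agent_id=4 -> matches Grace
  - ticket 5 (Login fails): agent_id=NULL, no match -> kept with NULL
  - ticket 6 (Wrong total): agent_id=NULL, no match -> kept with NULL
Match against tickets (self):
  - ticket 1 (Slow page load): blocked_by=NULL -> NULL
  - ticket 2 (Crash on save): blocked_by=NULL -> NULL
  - ticket 3 (Missing icon): blocked_by=NULL -> NULL
  - ticket 4 (Race condition): blocked_by=1 -> Slow page load
  - ticket 5 (Login fails): blocked_by=1 -> Slow page load
  - ticket 6 (Wrong total): blocked_by=1 -> Slow page load

SQL:
SELECT a.title, b.name AS agent, c.title AS blocked_by
FROM tickets a
LEFT JOIN agents b ON a.agent_id = b.id
LEFT JOIN tickets c ON a.blocked_by = c.id

Result:
title          | agent | blocked_by    
---------------+-------+---------------
Slow page load | Ivan  | NULL          
Crash on save  | Eve   | NULL          
Missing icon   | Dave  | NULL          
Race condition | Grace | Slow page load
Login fails    | NULL  | Slow page load
Wrong total    | NULL  | Slow page load


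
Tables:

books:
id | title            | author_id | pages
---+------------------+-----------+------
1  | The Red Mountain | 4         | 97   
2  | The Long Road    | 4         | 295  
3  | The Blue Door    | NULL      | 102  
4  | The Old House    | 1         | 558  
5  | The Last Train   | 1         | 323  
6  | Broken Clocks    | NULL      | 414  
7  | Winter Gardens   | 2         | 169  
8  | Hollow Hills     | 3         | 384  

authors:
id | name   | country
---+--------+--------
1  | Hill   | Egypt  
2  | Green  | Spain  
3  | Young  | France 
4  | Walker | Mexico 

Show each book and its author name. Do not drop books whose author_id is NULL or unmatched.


LEFT JOIN keeps every row from books (the left table); where author_id has no match in authors, the author columns become NULL. Walk through each book:
  - book 1 (The Red Mountain): author_id=4 -> matches Walker
  - book 2 (The Long Road): author_id=4 -> matches Walker
  - book 3 (The Blue Door): author_id=NULL, no match -> kept with NULL
  - book 4 (The Old House): author_id=1 -> matches Hill
  - book 5 (The Last Train): author_id=1 -> matches Hill
  - book 6 (Broken Clocks): author_id=NULL, no match -> kept with NULL
  - book 7 (Winter Gardens): author_id=2 -> matches Green
  - book 8 (Hollow Hills): author_id=3 -> matches Young
All 8 rows appear; 2 have NULL author.

SQL:
SELECT a.title, b.name AS author
FROM books a
LEFT JOIN authors b ON a.author_id = b.id

Result:
title            | author
-----------------+-------
The Red Mountain | Walker
The Long Road    | Walker
The Blue Door    | NULL  
The Old House    | Hill  
The Last Train   | Hill  
Broken Clocks    | NULL  
Winter Gardens   | Green 
Hollow Hills     | Young 


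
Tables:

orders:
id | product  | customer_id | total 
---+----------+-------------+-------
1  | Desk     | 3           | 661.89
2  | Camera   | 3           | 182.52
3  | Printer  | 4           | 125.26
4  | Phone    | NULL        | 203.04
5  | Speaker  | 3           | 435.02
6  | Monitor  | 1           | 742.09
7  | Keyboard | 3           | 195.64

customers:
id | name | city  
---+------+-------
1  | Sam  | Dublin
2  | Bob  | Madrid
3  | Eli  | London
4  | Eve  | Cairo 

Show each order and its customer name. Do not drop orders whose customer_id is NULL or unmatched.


LEFT JOIN keeps every row from orders (the left table); where customer_id has no match in customers, the customer columns become NULL. Walk through each order:
  - order 1 (Desk): customer_id=3 -> matches Eli
  - order 2 (Camera): customer_id=3 -> matches Eli
  - order 3 (Printer): customer_id=4 -> matches Eve
  - order 4 (Phone): customer_id=NULL, no match -> kept with NULL
  - order 5 (Speaker): customer_id=3 -> matches Eli
  - order 6 (Monitor): customer_id=1 -> matches Sam
  - order 7 (Keyboard): customer_id=3 -> matches Eli
All 7 rows appear; 1 has NULL customer.

SQL:
SELECT a.product, b.name AS customer
FROM orders a
LEFT JOIN customers b ON a.customer_id = b.id

Result:
product  | customer
---------+---------
Desk     | Eli     
Camera   | Eli     
Printer  | Eve     
Phone    | NULL    
Speaker  | Eli     
Monitor  | Sam     
Keyboard | Eli     


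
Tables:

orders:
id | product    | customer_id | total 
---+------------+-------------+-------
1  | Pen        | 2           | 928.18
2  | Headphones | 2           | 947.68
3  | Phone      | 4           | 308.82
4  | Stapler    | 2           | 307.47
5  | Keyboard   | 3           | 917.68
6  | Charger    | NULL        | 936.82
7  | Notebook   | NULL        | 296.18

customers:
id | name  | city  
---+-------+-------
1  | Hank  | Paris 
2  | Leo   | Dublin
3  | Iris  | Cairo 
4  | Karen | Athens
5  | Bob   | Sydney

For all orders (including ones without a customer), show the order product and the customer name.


LEFT JOIN keeps every row from orders (the left table); where customer_id has no match in customers, the customer columns become NULL. Walk through each order:
  - order 1 (Pen): customer_id=2 -> matches Leo
  - order 2 (Headphones): customer_id=2 -> matches Leo
  - order 3 (Phone): customer_id=4 -> matches Karen
  - order 4 (Stapler): customer_id=2 -> matches Leo
  - order 5 (Keyboard): customer_id=3 -> matches Iris
  - order 6 (Charger): customer_id=NULL, no match -> kept with NULL
  - order 7 (Notebook): customer_id=NULL, no match -> kept with NULL
All 7 rows appear; 2 have NULL customer.

SQL:
SELECT a.product, b.name AS customer
FROM orders a
LEFT JOIN customers b ON a.customer_id = b.id

Result:
product    | customer
-----------+---------
Pen        | Leo     
Headphones | Leo     
Phone      | Karen   
Stapler    | Leo     
Keyboard   | Iris    
Charger    | NULL    
Notebook   | NULL    


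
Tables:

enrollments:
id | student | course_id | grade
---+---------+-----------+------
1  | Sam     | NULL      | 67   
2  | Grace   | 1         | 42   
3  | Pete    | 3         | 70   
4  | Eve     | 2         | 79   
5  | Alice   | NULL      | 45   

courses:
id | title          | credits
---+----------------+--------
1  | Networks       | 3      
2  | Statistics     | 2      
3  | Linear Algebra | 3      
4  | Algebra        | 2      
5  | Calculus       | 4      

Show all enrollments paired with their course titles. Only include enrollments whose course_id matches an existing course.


INNER JOIN keeps only enrollments rows whose course_id matches an id in courses. Walk through each enrollment:
  - enrollment 1 (Sam): course_id=NULL, no match -> dropped
  - enrollment 2 (Grace): course_id=1 -> matches Networks
  - enrollment 3 (Pete): course_id=3 -> matches Linear Algebra
  - enrollment 4 (Eve): course_id=2 -> matches Statistics
  - enrollment 5 (Alice): course_id=NULL, no match -> dropped
So 2 of 5 rows are dropped.

SQL:
SELECT a.student, b.title AS course
FROM enrollments a
INNER JOIN courses b ON a.course_id = b.id

Result:
student | course        
--------+---------------
Grace   | Networks      
Pete    | Linear Algebra
Eve     | Statistics    


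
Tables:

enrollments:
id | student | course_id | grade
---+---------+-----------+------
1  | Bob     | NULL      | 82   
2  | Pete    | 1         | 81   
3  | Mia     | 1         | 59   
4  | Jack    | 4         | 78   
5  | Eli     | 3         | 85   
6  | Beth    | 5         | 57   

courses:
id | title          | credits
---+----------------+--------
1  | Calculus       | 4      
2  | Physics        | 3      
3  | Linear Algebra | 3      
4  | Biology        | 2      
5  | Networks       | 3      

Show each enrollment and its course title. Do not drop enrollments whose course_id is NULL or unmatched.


LEFT JOIN keeps every row from enrollments (the left table); where course_id has no match in courses, the course columns become NULL. Walk through each enrollment:
  - enrollment 1 (Bob): course_id=NULL, no match -> kept with NULL
  - enrollment 2 (Pete): course_id=1 -> matches Calculus
  - enrollment 3 (Mia): course_id=1 -> matches Calculus
  - enrollment 4 (Jack): course_id=4 -> matches Biology
  - enrollment 5 (Eli): course_id=3 -> matches Linear Algebra
  - enrollment 6 (Beth): course_id=5 -> matches Networks
All 6 rows appear; 1 has NULL course.

SQL:
SELECT a.student, b.title AS course
FROM enrollments a
LEFT JOIN courses b ON a.course_id = b.id

Result:
student | course        
--------+---------------
Bob     | NULL          
Pete    | Calculus      
Mia     | Calculus      
Jack    | Biology       
Eli     | Linear Algebra
Beth    | Networks      


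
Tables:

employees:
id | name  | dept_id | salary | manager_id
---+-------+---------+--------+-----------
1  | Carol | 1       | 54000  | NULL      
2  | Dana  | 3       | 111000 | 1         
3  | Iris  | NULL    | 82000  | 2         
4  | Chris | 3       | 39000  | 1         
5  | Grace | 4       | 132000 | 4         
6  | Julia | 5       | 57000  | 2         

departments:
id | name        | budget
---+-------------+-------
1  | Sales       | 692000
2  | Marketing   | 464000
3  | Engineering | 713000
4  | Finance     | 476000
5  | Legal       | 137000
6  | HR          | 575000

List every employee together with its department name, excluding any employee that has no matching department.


INNER JOIN keeps only employees rows whose dept_id matches an id in departments. Walk through each employee:
  - employee 1 (Carol): dept_id=1 -> matches Sales
  - employee 2 (Dana): dept_id=3 -> matches Engineering
  - employee 3 (Iris): dept_id=NULL, no match -> dropped
  - employee 4 (Chris): dept_id=3 -> matches Engineering
  - employee 5 (Grace): dept_id=4 -> matches Finance
  - employee 6 (Julia): dept_id=5 -> matches Legal
So 1 of 6 rows is dropped.

SQL:
SELECT a.name, b.name AS department
FROM employees a
INNER JOIN departments b ON a.dept_id = b.id

Result:
name  | department 
------+------------
Carol | Sales      
Dana  | Engineering
Chris | Engineering
Grace | Finance    
Julia | Legal      


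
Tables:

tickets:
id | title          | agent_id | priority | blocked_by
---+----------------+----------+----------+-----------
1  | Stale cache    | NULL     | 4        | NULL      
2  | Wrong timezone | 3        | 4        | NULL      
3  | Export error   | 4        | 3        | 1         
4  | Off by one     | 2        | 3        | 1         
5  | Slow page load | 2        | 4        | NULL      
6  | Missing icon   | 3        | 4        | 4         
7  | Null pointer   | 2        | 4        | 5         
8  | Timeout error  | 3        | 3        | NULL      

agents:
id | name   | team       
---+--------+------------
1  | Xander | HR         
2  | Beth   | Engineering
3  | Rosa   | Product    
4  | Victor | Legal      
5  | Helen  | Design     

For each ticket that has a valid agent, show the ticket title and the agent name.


INNER JOIN keeps only tickets rows whose agent_id matches an id in agents. Walk through each ticket:
  - ticket 1 (Stale cache): agent_id=NULL, no match -> dropped
  - ticket 2 (Wrong timezone): agent_id=3 -> matches Rosa
  - ticket 3 (Export error): agent_id=4 -> matches Victor
  - ticket 4 (Off by one): agent_id=2 -> matches Beth
  - ticket 5 (Slow page load): agent_id=2 -> matches Beth
  - ticket 6 (Missing icon): agent_id=3 -> matches Rosa
  - ticket 7 (Null pointer): agent_id=2 -> matches Beth
  - ticket 8 (Timeout error): agent_id=3 -> matches Rosa
So 1 of 8 rows is dropped.

SQL:
SELECT a.title, b.name AS agent
FROM tickets a
INNER JOIN agents b ON a.agent_id = b.id

Result:
title          | agent 
---------------+-------
Wrong timezone | Rosa  
Export error   | Victor
Off by one     | Beth  
Slow page load | Beth  
Missing icon   | Rosa  
Null pointer   | Beth  
Timeout error  | Rosa  


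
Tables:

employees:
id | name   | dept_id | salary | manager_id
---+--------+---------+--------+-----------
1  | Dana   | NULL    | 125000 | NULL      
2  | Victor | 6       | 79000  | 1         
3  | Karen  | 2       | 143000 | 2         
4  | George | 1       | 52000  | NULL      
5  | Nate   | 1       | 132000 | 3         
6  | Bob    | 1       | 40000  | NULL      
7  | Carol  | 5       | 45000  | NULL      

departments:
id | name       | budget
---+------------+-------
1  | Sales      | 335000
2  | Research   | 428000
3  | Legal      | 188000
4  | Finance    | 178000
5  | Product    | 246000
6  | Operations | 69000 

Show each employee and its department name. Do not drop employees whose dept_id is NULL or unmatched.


LEFT JOIN keeps every row from employees (the left table); where dept_id has no match in departments, the department columns become NULL. Walk through each employee:
  - employee 1 (Dana): dept_id=NULL, no match -> kept with NULL
  - employee 2 (Victor): dept_id=6 -> matches Operations
  - employee 3 (Karen): dept_id=2 -> matches Research
  - employee 4 (George): dept_id=1 -> matches Sales
  - employee 5 (Nate): dept_id=1 -> matches Sales
  - employee 6 (Bob): dept_id=1 -> matches Sales
  - employee 7 (Carol): dept_id=5 -> matches Product
All 7 rows appear; 1 has NULL department.

SQL:
SELECT a.name, b.name AS department
FROM employees a
LEFT JOIN departments b ON a.dept_id = b.id

Result:
name   | department
-------+-----------
Dana   | NULL      
Victor | Operations
Karen  | Research  
George | Sales     
Nate   | Sales     
Bob    | Sales     
Carol  | Product   


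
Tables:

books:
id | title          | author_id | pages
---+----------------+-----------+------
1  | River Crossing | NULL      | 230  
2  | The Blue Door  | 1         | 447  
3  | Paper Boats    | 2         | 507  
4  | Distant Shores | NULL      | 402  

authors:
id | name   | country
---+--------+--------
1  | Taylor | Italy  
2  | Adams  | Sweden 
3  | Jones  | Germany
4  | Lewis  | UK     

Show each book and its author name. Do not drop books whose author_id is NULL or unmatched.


LEFT JOIN keeps every row from books (the left table); where author_id has no match in authors, the author columns become NULL. Walk through each book:
  - book 1 (River Crossing): author_id=NULL, no match -> kept with NULL
  - book 2 (The Blue Door): author_id=1 -> matches Taylor
  - book 3 (Paper Boats): author_id=2 -> matches Adams
  - book 4 (Distant Shores): author_id=NULL, no match -> kept with NULL
All 4 rows appear; 2 have NULL author.

SQL:
SELECT a.title, b.name AS author
FROM books a
LEFT JOIN authors b ON a.author_id = b.id

Result:
title          | author
---------------+-------
River Crossing | NULL  
The Blue Door  | Taylor
Paper Boats    | Adams 
Distant Shores | NULL  


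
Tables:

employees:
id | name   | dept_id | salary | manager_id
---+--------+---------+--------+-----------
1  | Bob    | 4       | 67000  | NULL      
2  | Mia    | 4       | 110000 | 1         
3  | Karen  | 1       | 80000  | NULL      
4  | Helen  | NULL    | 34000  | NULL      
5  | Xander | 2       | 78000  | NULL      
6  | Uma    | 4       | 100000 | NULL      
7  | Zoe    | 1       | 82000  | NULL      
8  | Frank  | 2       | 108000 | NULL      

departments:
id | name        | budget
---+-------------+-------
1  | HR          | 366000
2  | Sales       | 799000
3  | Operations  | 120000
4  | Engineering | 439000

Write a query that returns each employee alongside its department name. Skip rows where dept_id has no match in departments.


INNER JOIN keeps only employees rows whose dept_id matches an id in departments. Walk through each employee:
  - employee 1 (Bob): dept_id=4 -> matches Engineering
  - employee 2 (Mia): dept_id=4 -> matches Engineering
  - employee 3 (Karen): dept_id=1 -> matches HR
  - employee 4 (Helen): dept_id=NULL, no match -> dropped
  - employee 5 (Xander): dept_id=2 -> matches Sales
  - employee 6 (Uma): dept_id=4 -> matches Engineering
  - employee 7 (Zoe): dept_id=1 -> matches HR
  - employee 8 (Frank): dept_id=2 -> matches Sales
So 1 of 8 rows is dropped.

SQL:
SELECT a.name, b.name AS department
FROM employees a
INNER JOIN departments b ON a.dept_id = b.id

Result:
name   | department 
-------+------------
Bob    | Engineering
Mia    | Engineering
Karen  | HR         
Xander | Sales      
Uma    | Engineering
Zoe    | HR         
Frank  | Sales      


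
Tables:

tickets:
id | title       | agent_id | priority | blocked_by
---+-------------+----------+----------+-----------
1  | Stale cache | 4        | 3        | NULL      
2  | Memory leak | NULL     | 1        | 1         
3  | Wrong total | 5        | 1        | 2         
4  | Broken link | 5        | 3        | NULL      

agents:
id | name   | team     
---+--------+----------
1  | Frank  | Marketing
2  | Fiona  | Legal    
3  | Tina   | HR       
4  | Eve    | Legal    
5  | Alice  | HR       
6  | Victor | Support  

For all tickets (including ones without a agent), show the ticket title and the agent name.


LEFT JOIN keeps every row from tickets (the left table); where agent_id has no match in agents, the agent columns become NULL. Walk through each ticket:
  - ticket 1 (Stale cache): agent_id=4 -> matches Eve
  - ticket 2 (Memory leak): agent_id=NULL, no match -> kept with NULL
  - ticket 3 (Wrong total): agent_id=5 -> matches Alice
  - ticket 4 (Broken link): agent_id=5 -> matches Alice
All 4 rows appear; 1 has NULL agent.

SQL:
SELECT a.title, b.name AS agent
FROM tickets a
LEFT JOIN agents b ON a.agent_id = b.id

Result:
title       | agent
------------+------
Stale cache | Eve  
Memory leak | NULL 
Wrong total | Alice
Broken link | Alice


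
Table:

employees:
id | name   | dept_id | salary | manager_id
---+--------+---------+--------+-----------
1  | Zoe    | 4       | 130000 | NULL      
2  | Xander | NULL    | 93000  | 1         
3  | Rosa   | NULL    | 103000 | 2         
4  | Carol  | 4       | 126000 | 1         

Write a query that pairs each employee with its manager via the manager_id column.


This is a self-join: employees is joined to a second copy of itself, matching each row's manager_id to another row's id. Use LEFT JOIN so rows with manager_id=NULL are kept.
  - employee 1 (Zoe): manager_id=NULL -> NULL
  - employee 2 (Xander): manager_id=1 -> Zoe
  - employee 3 (Rosa): manager_id=2 -> Xander
  - employee 4 (Carol): manager_id=1 -> Zoe

SQL:
SELECT a.name AS item, b.name AS manager
FROM employees a
LEFT JOIN employees b ON a.manager_id = b.id

Result:
item   | manager
-------+--------
Zoe    | NULL   
Xander | Zoe    
Rosa   | Xander 
Carol  | Zoe    


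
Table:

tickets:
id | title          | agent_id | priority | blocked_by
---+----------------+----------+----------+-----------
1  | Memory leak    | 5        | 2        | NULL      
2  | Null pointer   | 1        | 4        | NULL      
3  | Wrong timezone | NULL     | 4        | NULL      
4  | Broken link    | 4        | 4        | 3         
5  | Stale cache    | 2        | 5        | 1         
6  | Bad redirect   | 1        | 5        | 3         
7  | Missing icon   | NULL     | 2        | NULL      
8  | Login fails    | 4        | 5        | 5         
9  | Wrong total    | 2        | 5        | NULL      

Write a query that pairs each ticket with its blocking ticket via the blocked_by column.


This is a self-join: tickets is joined to a second copy of itself, matching each row's blocked_by to another row's id. Use LEFT JOIN so rows with blocked_by=NULL are kept.
  - ticket 1 (Memory leak): blocked_by=NULL -> NULL
  - ticket 2 (Null pointer): blocked_by=NULL -> NULL
  - ticket 3 (Wrong timezone): blocked_by=NULL -> NULL
  - ticket 4 (Broken link): blocked_by=3 -> Wrong timezone
  - ticket 5 (Stale cache): blocked_by=1 -> Memory leak
  - ticket 6 (Bad redirect): blocked_by=3 -> Wrong timezone
  - ticket 7 (Missing icon): blocked_by=NULL -> NULL
  - ticket 8 (Login fails): blocked_by=5 -> Stale cache
  - ticket 9 (Wrong total): blocked_by=NULL -> NULL

SQL:
SELECT a.title AS item, b.title AS blocked_by
FROM tickets a
LEFT JOIN tickets b ON a.blocked_by = b.id

Result:
item           | blocked_by    
---------------+---------------
Memory leak    | NULL          
Null pointer   | NULL          
Wrong timezone | NULL          
Broken link    | Wrong timezone
Stale cache    | Memory leak   
Bad redirect   | Wrong timezone
Missing icon   | NULL          
Login fails    | Stale cache   
Wrong total    | NULL          


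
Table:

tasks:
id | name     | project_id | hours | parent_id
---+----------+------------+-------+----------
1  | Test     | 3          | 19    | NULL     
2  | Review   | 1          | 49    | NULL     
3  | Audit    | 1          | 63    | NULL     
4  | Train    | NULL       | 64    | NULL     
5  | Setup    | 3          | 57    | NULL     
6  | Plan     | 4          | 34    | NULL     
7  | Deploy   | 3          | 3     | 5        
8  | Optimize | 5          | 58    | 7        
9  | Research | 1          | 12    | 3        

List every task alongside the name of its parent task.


This is a self-join: tasks is joined to a second copy of itself, matching each row's parent_id to another row's id. Use LEFT JOIN so rows with parent_id=NULL are kept.
  - task 1 (Test): parent_id=NULL -> NULL
  - task 2 (Review): parent_id=NULL -> NULL
  - task 3 (Audit): parent_id=NULL -> NULL
  - task 4 (Train): parent_id=NULL -> NULL
  - task 5 (Setup): parent_id=NULL -> NULL
  - task 6 (Plan): parent_id=NULL -> NULL
  - task 7 (Deploy): parent_id=5 -> Setup
  - task 8 (Optimize): parent_id=7 -> Deploy
  - task 9 (Research): parent_id=3 -> Audit

SQL:
SELECT a.name AS item, b.name AS parent
FROM tasks a
LEFT JOIN tasks b ON a.parent_id = b.id

Result:
item     | parent
---------+-------
Test     | NULL  
Review   | NULL  
Audit    | NULL  
Train    | NULL  
Setup    | NULL  
Plan     | NULL  
Deploy   | Setup 
Optimize | Deploy
Research | Audit 


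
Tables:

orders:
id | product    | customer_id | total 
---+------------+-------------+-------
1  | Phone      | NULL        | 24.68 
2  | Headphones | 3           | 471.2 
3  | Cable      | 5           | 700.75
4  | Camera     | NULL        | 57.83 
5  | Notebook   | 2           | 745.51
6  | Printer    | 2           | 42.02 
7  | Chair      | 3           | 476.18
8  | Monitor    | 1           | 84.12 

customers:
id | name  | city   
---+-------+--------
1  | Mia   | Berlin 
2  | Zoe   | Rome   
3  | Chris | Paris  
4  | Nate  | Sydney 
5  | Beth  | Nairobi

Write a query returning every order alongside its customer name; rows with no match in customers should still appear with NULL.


LEFT JOIN keeps every row from orders (the left table); where customer_id has no match in customers, the customer columns become NULL. Walk through each order:
  - order 1 (Phone): customer_id=NULL, no match -> kept with NULL
  - order 2 (Headphones): customer_id=3 -> matches Chris
  - order 3 (Cable): customer_id=5 -> matches Beth
  - order 4 (Camera): customer_id=NULL, no match -> kept with NULL
  - order 5 (Notebook): customer_id=2 -> matches Zoe
  - order 6 (Printer): customer_id=2 -> matches Zoe
  - order 7 (Chair): customer_id=3 -> matches Chris
  - order 8 (Monitor): customer_id=1 -> matches Mia
All 8 rows appear; 2 have NULL customer.

SQL:
SELECT a.product, b.name AS customer
FROM orders a
LEFT JOIN customers b ON a.customer_id = b.id

Result:
product    | customer
-----------+---------
Phone      | NULL    
Headphones | Chris   
Cable      | Beth    
Camera     | NULL    
Notebook   | Zoe     
Printer    | Zoe     
Chair      | Chris   
Monitor    | Mia     


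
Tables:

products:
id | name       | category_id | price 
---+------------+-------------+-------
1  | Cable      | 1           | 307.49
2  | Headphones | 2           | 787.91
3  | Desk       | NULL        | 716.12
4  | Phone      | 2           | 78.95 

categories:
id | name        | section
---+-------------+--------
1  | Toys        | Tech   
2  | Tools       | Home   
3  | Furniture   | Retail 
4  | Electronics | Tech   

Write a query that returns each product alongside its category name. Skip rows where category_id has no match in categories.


INNER JOIN keeps only products rows whose category_id matches an id in categories. Walk through each product:
  - product 1 (Cable): category_id=1 -> matches Toys
  - product 2 (Headphones): category_id=2 -> matches Tools
  - product 3 (Desk): category_id=NULL, no match -> dropped
  - product 4 (Phone): category_id=2 -> matches Tools
So 1 of 4 rows is dropped.

SQL:
SELECT a.name, b.name AS category
FROM products a
INNER JOIN categories b ON a.category_id = b.id

Result:
name       | category
-----------+---------
Cable      | Toys    
Headphones | Tools   
Phone      | Tools   


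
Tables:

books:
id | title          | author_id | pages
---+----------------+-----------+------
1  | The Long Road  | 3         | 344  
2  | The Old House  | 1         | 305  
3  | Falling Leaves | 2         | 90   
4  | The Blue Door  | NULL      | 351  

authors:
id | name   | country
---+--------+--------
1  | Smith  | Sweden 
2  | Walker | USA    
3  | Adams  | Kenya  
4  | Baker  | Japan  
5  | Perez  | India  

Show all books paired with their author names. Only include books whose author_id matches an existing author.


INNER JOIN keeps only books rows whose author_id matches an id in authors. Walk through each book:
  - book 1 (The Long Road): author_id=3 -> matches Adams
  - book 2 (The Old House): author_id=1 -> matches Smith
  - book 3 (Falling Leaves): author_id=2 -> matches Walker
  - book 4 (The Blue Door): author_id=NULL, no match -> dropped
So 1 of 4 rows is dropped.

SQL:
SELECT a.title, b.name AS author
FROM books a
INNER JOIN authors b ON a.author_id = b.id

Result:
title          | author
---------------+-------
The Long Road  | Adams 
The Old House  | Smith 
Falling Leaves | Walker


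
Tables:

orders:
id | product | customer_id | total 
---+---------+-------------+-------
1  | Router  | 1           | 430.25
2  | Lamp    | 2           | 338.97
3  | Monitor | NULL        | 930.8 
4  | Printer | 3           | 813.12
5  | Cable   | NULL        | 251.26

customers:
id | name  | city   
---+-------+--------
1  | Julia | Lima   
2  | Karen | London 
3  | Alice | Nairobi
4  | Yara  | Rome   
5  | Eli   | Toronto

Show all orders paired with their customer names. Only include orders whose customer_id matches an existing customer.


INNER JOIN keeps only orders rows whose customer_id matches an id in customers. Walk through each order:
  - order 1 (Router): customer_id=1 -> matches Julia
  - order 2 (Lamp): customer_id=2 -> matches Karen
  - order 3 (Monitor): customer_id=NULL, no match -> dropped
  - order 4 (Printer): customer_id=3 -> matches Alice
  - order 5 (Cable): customer_id=NULL, no match -> dropped
So 2 of 5 rows are dropped.

SQL:
SELECT a.product, b.name AS customer
FROM orders a
INNER JOIN customers b ON a.customer_id = b.id

Result:
product | customer
--------+---------
Router  | Julia   
Lamp    | Karen   
Printer | Alice   


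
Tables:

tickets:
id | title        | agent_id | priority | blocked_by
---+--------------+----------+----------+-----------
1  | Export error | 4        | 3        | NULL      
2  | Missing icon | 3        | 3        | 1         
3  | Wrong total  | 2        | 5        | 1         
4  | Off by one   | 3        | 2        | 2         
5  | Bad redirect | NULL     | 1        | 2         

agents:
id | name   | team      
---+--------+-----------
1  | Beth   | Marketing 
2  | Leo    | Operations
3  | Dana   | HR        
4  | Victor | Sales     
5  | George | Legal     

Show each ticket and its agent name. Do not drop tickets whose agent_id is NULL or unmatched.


LEFT JOIN keeps every row from tickets (the left table); where agent_id has no match in agents, the agent columns become NULL. Walk through each ticket:
  - ticket 1 (Export error): agent_id=4 -> matches Victor
  - ticket 2 (Missing icon): agent_id=3 -> matches Dana
  - ticket 3 (Wrong total): agent_id=2 -> matches Leo
  - ticket 4 (Off by one): agent_id=3 -> matches Dana
  - ticket 5 (Bad redirect): agent_id=NULL, no match -> kept with NULL
All 5 rows appear; 1 has NULL agent.

SQL:
SELECT a.title, b.name AS agent
FROM tickets a
LEFT JOIN agents b ON a.agent_id = b.id

Result:
title        | agent 
-------------+-------
Export error | Victor
Missing icon | Dana  
Wrong total  | Leo   
Off by one   | Dana  
Bad redirect | NULL  
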